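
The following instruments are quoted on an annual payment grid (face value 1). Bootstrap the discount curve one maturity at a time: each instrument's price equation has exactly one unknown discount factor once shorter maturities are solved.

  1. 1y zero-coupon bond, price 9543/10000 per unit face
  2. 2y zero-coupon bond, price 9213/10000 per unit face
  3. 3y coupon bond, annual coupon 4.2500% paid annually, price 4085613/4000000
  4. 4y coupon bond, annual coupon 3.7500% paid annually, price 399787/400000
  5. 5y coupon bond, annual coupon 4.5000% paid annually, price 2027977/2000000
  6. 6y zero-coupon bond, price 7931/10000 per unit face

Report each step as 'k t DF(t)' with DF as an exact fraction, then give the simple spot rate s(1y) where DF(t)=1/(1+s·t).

1 1 9543/10000
2 2 9213/10000
3 3 9033/10000
4 4 8629/10000
5 5 1627/2000
6 6 7931/10000
s(1y) = (1/(9543/10000) − 1)/(1) = 457/9543 ≈ 4.7889%

step 1 [1y] zero: DF = P = 9543/10000 ≈ 0.954300
step 2 [2y] zero: DF = P = 9213/10000 ≈ 0.921300
step 3 [3y] bond c/1=17/400: DF=(4085613/4000000 − 17/400·(0.954300+0.921300))/(1+17/400) = 9033/10000 ≈ 0.903300
step 4 [4y] bond c/1=3/80: DF=(399787/400000 − 3/80·(0.954300+0.921300+0.903300))/(1+3/80) = 8629/10000 ≈ 0.862900
step 5 [5y] bond c/1=9/200: DF=(2027977/2000000 − 9/200·(0.954300+0.921300+0.903300+0.862900))/(1+9/200) = 1627/2000 ≈ 0.813500
step 6 [6y] zero: DF = P = 7931/10000 ≈ 0.793100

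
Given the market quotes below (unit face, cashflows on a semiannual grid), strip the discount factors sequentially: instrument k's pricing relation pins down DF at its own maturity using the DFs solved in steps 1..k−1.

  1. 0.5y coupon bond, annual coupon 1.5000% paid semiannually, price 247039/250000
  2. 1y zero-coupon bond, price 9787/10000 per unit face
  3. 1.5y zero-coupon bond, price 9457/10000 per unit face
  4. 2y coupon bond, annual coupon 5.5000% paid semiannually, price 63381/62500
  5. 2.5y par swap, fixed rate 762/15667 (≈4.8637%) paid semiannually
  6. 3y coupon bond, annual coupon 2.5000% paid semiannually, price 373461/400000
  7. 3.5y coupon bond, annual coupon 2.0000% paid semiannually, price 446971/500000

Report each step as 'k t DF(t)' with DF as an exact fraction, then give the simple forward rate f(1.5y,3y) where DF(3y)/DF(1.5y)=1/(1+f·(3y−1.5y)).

1 1/2 613/625
2 1 9787/10000
3 3/2 9457/10000
4 2 2273/2500
5 5/2 8857/10000
6 3 8641/10000
7 7/2 83/100
f(1.5y,3y) = ((9457/10000)/(8641/10000) − 1)/(3/2) = 544/8641 ≈ 6.2956%

step 1 [0.5y] bond c/2=3/400: DF=(247039/250000 − 3/400·(0))/(1+3/400) = 613/625 ≈ 0.980800
step 2 [1y] zero: DF = P = 9787/10000 ≈ 0.978700
step 3 [1.5y] zero: DF = P = 9457/10000 ≈ 0.945700
step 4 [2y] bond c/2=11/400: DF=(63381/62500 − 11/400·(0.980800+0.978700+0.945700))/(1+11/400) = 2273/2500 ≈ 0.909200
step 5 [2.5y] swap r/2=381/15667: DF=(1 − 381/15667·(0.980800+0.978700+0.945700+0.909200))/(1+381/15667) = 8857/10000 ≈ 0.885700
step 6 [3y] bond c/2=1/80: DF=(373461/400000 − 1/80·(0.980800+0.978700+0.945700+0.909200+0.885700))/(1+1/80) = 8641/10000 ≈ 0.864100
step 7 [3.5y] bond c/2=1/100: DF=(446971/500000 − 1/100·(0.980800+0.978700+0.945700+0.909200+0.885700+0.864100))/(1+1/100) = 83/100 ≈ 0.830000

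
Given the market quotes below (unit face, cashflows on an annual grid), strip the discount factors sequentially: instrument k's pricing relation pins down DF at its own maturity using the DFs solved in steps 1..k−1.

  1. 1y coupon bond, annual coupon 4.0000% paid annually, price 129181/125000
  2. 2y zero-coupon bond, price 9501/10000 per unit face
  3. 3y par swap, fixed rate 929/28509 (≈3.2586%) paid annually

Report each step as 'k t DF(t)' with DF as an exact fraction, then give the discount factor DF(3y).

step 1 [1y] bond c/1=1/25: DF=(129181/125000 − 1/25·(0))/(1+1/25) = 9937/10000 ≈ 0.993700
step 2 [2y] zero: DF = P = 9501/10000 ≈ 0.950100
step 3 [3y] swap r/1=929/28509: DF=(1 − 929/28509·(0.993700+0.950100))/(1+929/28509) = 9071/10000 ≈ 0.907100

1 1 9937/10000
2 2 9501/10000
3 3 9071/10000
DF(3y) = 9071/10000 ≈ 0.907100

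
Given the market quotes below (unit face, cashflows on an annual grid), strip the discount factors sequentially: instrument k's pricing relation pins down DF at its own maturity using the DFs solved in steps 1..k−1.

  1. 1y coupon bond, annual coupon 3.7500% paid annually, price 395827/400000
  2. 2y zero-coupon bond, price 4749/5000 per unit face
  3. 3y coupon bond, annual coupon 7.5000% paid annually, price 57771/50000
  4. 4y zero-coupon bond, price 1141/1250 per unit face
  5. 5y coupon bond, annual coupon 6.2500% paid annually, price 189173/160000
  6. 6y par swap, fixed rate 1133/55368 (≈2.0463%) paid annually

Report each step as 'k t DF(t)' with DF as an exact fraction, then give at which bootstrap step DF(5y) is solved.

1 1 4769/5000
2 2 4749/5000
3 3 471/500
4 4 1141/1250
5 5 8917/10000
6 6 8867/10000
DF(5y) is solved at step 5

step 1 [1y] bond c/1=3/80: DF=(395827/400000 − 3/80·(0))/(1+3/80) = 4769/5000 ≈ 0.953800
step 2 [2y] zero: DF = P = 4749/5000 ≈ 0.949800
step 3 [3y] bond c/1=3/40: DF=(57771/50000 − 3/40·(0.953800+0.949800))/(1+3/40) = 471/500 ≈ 0.942000
step 4 [4y] zero: DF = P = 1141/1250 ≈ 0.912800
step 5 [5y] bond c/1=1/16: DF=(189173/160000 − 1/16·(0.953800+0.949800+0.942000+0.912800))/(1+1/16) = 8917/10000 ≈ 0.891700
step 6 [6y] swap r/1=1133/55368: DF=(1 − 1133/55368·(0.953800+0.949800+0.942000+0.912800+0.891700))/(1+1133/55368) = 8867/10000 ≈ 0.886700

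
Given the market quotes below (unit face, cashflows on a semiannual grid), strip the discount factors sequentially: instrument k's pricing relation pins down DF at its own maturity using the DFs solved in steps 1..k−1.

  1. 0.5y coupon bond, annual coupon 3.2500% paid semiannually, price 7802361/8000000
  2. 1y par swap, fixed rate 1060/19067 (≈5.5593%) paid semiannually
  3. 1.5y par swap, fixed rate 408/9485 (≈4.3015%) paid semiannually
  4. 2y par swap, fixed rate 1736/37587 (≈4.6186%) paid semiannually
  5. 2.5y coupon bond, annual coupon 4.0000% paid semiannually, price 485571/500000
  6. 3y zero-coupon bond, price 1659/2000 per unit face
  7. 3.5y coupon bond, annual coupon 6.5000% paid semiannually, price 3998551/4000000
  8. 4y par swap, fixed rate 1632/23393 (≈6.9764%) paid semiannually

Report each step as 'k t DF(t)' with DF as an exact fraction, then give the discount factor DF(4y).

step 1 [0.5y] bond c/2=13/800: DF=(7802361/8000000 − 13/800·(0))/(1+13/800) = 9597/10000 ≈ 0.959700
step 2 [1y] swap r/2=530/19067: DF=(1 − 530/19067·(0.959700))/(1+530/19067) = 947/1000 ≈ 0.947000
step 3 [1.5y] swap r/2=204/9485: DF=(1 − 204/9485·(0.959700+0.947000))/(1+204/9485) = 2347/2500 ≈ 0.938800
step 4 [2y] swap r/2=868/37587: DF=(1 − 868/37587·(0.959700+0.947000+0.938800))/(1+868/37587) = 2283/2500 ≈ 0.913200
step 5 [2.5y] bond c/2=1/50: DF=(485571/500000 − 1/50·(0.959700+0.947000+0.938800+0.913200))/(1+1/50) = 549/625 ≈ 0.878400
step 6 [3y] zero: DF = P = 1659/2000 ≈ 0.829500
step 7 [3.5y] bond c/2=13/400: DF=(3998551/4000000 − 13/400·(0.959700+0.947000+0.938800+0.913200+0.878400+0.829500))/(1+13/400) = 7961/10000 ≈ 0.796100
step 8 [4y] swap r/2=816/23393: DF=(1 − 816/23393·(0.959700+0.947000+0.938800+0.913200+0.878400+0.829500+0.796100))/(1+816/23393) = 472/625 ≈ 0.755200

1 1/2 9597/10000
2 1 947/1000
3 3/2 2347/2500
4 2 2283/2500
5 5/2 549/625
6 3 1659/2000
7 7/2 7961/10000
8 4 472/625
DF(4y) = 472/625 ≈ 0.755200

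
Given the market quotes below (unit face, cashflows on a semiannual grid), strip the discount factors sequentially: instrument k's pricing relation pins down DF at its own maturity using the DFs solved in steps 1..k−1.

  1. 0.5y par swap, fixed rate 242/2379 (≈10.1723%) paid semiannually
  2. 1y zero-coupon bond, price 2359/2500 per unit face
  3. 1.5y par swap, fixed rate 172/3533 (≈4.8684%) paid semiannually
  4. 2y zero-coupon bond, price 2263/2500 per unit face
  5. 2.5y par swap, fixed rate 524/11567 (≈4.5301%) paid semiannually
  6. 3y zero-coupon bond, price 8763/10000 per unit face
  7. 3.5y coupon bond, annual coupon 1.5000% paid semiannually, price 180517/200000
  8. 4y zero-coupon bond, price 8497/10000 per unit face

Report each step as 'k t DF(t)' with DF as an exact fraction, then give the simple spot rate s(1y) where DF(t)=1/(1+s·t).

1 1/2 2379/2500
2 1 2359/2500
3 3/2 582/625
4 2 2263/2500
5 5/2 1119/1250
6 3 8763/10000
7 7/2 8549/10000
8 4 8497/10000
s(1y) = (1/(2359/2500) − 1)/(1) = 141/2359 ≈ 5.9771%

step 1 [0.5y] swap r/2=121/2379: DF=(1 − 121/2379·(0))/(1+121/2379) = 2379/2500 ≈ 0.951600
step 2 [1y] zero: DF = P = 2359/2500 ≈ 0.943600
step 3 [1.5y] swap r/2=86/3533: DF=(1 − 86/3533·(0.951600+0.943600))/(1+86/3533) = 582/625 ≈ 0.931200
step 4 [2y] zero: DF = P = 2263/2500 ≈ 0.905200
step 5 [2.5y] swap r/2=262/11567: DF=(1 − 262/11567·(0.951600+0.943600+0.931200+0.905200))/(1+262/11567) = 1119/1250 ≈ 0.895200
step 6 [3y] zero: DF = P = 8763/10000 ≈ 0.876300
step 7 [3.5y] bond c/2=3/400: DF=(180517/200000 − 3/400·(0.951600+0.943600+0.931200+0.905200+0.895200+0.876300))/(1+3/400) = 8549/10000 ≈ 0.854900
step 8 [4y] zero: DF = P = 8497/10000 ≈ 0.849700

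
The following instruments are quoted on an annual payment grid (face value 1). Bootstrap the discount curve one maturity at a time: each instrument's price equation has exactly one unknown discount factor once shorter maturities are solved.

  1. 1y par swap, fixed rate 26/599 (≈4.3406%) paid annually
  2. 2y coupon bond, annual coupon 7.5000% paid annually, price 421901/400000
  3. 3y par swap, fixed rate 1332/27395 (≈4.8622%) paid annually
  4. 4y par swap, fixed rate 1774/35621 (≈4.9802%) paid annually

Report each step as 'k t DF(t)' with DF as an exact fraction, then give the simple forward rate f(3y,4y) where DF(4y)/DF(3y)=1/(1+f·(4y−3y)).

step 1 [1y] swap r/1=26/599: DF=(1 − 26/599·(0))/(1+26/599) = 599/625 ≈ 0.958400
step 2 [2y] bond c/1=3/40: DF=(421901/400000 − 3/40·(0.958400))/(1+3/40) = 9143/10000 ≈ 0.914300
step 3 [3y] swap r/1=1332/27395: DF=(1 − 1332/27395·(0.958400+0.914300))/(1+1332/27395) = 2167/2500 ≈ 0.866800
step 4 [4y] swap r/1=1774/35621: DF=(1 − 1774/35621·(0.958400+0.914300+0.866800))/(1+1774/35621) = 4113/5000 ≈ 0.822600

1 1 599/625
2 2 9143/10000
3 3 2167/2500
4 4 4113/5000
f(3y,4y) = ((2167/2500)/(4113/5000) − 1)/(1) = 221/4113 ≈ 5.3732%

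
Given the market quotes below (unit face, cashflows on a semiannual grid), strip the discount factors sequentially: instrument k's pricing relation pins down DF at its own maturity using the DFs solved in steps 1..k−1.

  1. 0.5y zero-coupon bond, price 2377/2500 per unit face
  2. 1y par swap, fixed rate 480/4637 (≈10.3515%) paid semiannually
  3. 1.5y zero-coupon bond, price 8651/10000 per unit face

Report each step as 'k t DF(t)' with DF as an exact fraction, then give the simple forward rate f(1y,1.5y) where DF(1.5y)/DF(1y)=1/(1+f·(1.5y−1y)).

step 1 [0.5y] zero: DF = P = 2377/2500 ≈ 0.950800
step 2 [1y] swap r/2=240/4637: DF=(1 − 240/4637·(0.950800))/(1+240/4637) = 113/125 ≈ 0.904000
step 3 [1.5y] zero: DF = P = 8651/10000 ≈ 0.865100

1 1/2 2377/2500
2 1 113/125
3 3/2 8651/10000
f(1y,1.5y) = ((113/125)/(8651/10000) − 1)/(1/2) = 778/8651 ≈ 8.9932%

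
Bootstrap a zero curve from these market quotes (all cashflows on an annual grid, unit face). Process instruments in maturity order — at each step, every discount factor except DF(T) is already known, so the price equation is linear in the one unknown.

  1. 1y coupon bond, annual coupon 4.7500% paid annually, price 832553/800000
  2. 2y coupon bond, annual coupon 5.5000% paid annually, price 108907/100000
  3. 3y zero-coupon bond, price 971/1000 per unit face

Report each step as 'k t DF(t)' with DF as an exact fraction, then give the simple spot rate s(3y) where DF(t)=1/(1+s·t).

step 1 [1y] bond c/1=19/400: DF=(832553/800000 − 19/400·(0))/(1+19/400) = 1987/2000 ≈ 0.993500
step 2 [2y] bond c/1=11/200: DF=(108907/100000 − 11/200·(0.993500))/(1+11/200) = 1961/2000 ≈ 0.980500
step 3 [3y] zero: DF = P = 971/1000 ≈ 0.971000

1 1 1987/2000
2 2 1961/2000
3 3 971/1000
s(3y) = (1/(971/1000) − 1)/(3) = 29/2913 ≈ 0.9955%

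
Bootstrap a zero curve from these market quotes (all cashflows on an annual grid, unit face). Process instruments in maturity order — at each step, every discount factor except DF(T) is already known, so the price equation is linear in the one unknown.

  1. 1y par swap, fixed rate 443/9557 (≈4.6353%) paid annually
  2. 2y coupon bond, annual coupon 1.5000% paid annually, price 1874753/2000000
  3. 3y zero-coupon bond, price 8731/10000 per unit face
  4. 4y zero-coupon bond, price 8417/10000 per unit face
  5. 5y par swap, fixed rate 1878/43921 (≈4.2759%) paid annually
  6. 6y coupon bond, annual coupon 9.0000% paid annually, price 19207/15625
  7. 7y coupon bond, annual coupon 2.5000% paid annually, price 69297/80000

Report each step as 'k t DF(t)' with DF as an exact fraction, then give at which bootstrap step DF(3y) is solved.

step 1 [1y] swap r/1=443/9557: DF=(1 − 443/9557·(0))/(1+443/9557) = 9557/10000 ≈ 0.955700
step 2 [2y] bond c/1=3/200: DF=(1874753/2000000 − 3/200·(0.955700))/(1+3/200) = 4547/5000 ≈ 0.909400
step 3 [3y] zero: DF = P = 8731/10000 ≈ 0.873100
step 4 [4y] zero: DF = P = 8417/10000 ≈ 0.841700
step 5 [5y] swap r/1=1878/43921: DF=(1 − 1878/43921·(0.955700+0.909400+0.873100+0.841700))/(1+1878/43921) = 4061/5000 ≈ 0.812200
step 6 [6y] bond c/1=9/100: DF=(19207/15625 − 9/100·(0.955700+0.909400+0.873100+0.841700+0.812200))/(1+9/100) = 7651/10000 ≈ 0.765100
step 7 [7y] bond c/1=1/40: DF=(69297/80000 − 1/40·(0.955700+0.909400+0.873100+0.841700+0.812200+0.765100))/(1+1/40) = 7193/10000 ≈ 0.719300

1 1 9557/10000
2 2 4547/5000
3 3 8731/10000
4 4 8417/10000
5 5 4061/5000
6 6 7651/10000
7 7 7193/10000
DF(3y) is solved at step 3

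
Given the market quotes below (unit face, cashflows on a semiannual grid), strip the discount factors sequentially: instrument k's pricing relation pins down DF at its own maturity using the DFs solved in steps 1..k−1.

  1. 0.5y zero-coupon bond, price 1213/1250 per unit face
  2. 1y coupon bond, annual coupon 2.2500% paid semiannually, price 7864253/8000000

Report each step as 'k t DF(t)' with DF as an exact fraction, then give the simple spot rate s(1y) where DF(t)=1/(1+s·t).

step 1 [0.5y] zero: DF = P = 1213/1250 ≈ 0.970400
step 2 [1y] bond c/2=9/800: DF=(7864253/8000000 − 9/800·(0.970400))/(1+9/800) = 9613/10000 ≈ 0.961300

1 1/2 1213/1250
2 1 9613/10000
s(1y) = (1/(9613/10000) − 1)/(1) = 387/9613 ≈ 4.0258%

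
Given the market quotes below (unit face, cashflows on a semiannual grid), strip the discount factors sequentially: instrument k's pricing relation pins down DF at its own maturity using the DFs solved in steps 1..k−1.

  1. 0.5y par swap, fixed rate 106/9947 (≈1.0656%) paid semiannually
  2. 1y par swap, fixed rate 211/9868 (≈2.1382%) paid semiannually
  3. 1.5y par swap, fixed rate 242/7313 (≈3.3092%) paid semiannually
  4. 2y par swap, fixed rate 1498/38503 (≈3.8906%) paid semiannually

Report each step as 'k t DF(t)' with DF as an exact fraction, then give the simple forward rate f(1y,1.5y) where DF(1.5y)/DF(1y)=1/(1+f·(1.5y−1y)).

step 1 [0.5y] swap r/2=53/9947: DF=(1 − 53/9947·(0))/(1+53/9947) = 9947/10000 ≈ 0.994700
step 2 [1y] swap r/2=211/19736: DF=(1 − 211/19736·(0.994700))/(1+211/19736) = 9789/10000 ≈ 0.978900
step 3 [1.5y] swap r/2=121/7313: DF=(1 − 121/7313·(0.994700+0.978900))/(1+121/7313) = 2379/2500 ≈ 0.951600
step 4 [2y] swap r/2=749/38503: DF=(1 − 749/38503·(0.994700+0.978900+0.951600))/(1+749/38503) = 9251/10000 ≈ 0.925100

1 1/2 9947/10000
2 1 9789/10000
3 3/2 2379/2500
4 2 9251/10000
f(1y,1.5y) = ((9789/10000)/(2379/2500) − 1)/(1/2) = 7/122 ≈ 5.7377%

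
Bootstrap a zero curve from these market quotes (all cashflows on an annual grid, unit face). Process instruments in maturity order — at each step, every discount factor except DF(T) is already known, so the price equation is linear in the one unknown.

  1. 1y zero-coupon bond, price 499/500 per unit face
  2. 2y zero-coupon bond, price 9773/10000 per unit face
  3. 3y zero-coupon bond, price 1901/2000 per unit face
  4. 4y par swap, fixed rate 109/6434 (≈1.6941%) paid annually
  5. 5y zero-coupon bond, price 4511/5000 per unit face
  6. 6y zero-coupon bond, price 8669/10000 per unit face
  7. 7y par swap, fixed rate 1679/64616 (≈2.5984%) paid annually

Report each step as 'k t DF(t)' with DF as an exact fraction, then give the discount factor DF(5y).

step 1 [1y] zero: DF = P = 499/500 ≈ 0.998000
step 2 [2y] zero: DF = P = 9773/10000 ≈ 0.977300
step 3 [3y] zero: DF = P = 1901/2000 ≈ 0.950500
step 4 [4y] swap r/1=109/6434: DF=(1 − 109/6434·(0.998000+0.977300+0.950500))/(1+109/6434) = 4673/5000 ≈ 0.934600
step 5 [5y] zero: DF = P = 4511/5000 ≈ 0.902200
step 6 [6y] zero: DF = P = 8669/10000 ≈ 0.866900
step 7 [7y] swap r/1=1679/64616: DF=(1 − 1679/64616·(0.998000+0.977300+0.950500+0.934600+0.902200+0.866900))/(1+1679/64616) = 8321/10000 ≈ 0.832100

1 1 499/500
2 2 9773/10000
3 3 1901/2000
4 4 4673/5000
5 5 4511/5000
6 6 8669/10000
7 7 8321/10000
DF(5y) = 4511/5000 ≈ 0.902200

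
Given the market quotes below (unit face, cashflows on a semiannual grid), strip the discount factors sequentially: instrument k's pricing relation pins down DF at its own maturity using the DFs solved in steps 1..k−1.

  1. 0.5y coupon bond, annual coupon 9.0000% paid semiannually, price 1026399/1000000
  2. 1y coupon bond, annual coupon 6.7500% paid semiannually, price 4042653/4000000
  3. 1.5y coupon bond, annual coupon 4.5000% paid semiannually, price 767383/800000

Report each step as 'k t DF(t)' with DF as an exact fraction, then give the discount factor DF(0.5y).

step 1 [0.5y] bond c/2=9/200: DF=(1026399/1000000 − 9/200·(0))/(1+9/200) = 4911/5000 ≈ 0.982200
step 2 [1y] bond c/2=27/800: DF=(4042653/4000000 − 27/800·(0.982200))/(1+27/800) = 591/625 ≈ 0.945600
step 3 [1.5y] bond c/2=9/400: DF=(767383/800000 − 9/400·(0.982200+0.945600))/(1+9/400) = 8957/10000 ≈ 0.895700

1 1/2 4911/5000
2 1 591/625
3 3/2 8957/10000
DF(0.5y) = 4911/5000 ≈ 0.982200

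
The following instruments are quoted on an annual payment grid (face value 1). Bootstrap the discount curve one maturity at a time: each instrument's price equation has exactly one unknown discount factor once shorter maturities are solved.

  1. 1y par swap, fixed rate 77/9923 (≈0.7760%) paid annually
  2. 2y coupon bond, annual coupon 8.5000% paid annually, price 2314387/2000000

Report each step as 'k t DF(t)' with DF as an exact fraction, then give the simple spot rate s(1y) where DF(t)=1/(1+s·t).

step 1 [1y] swap r/1=77/9923: DF=(1 − 77/9923·(0))/(1+77/9923) = 9923/10000 ≈ 0.992300
step 2 [2y] bond c/1=17/200: DF=(2314387/2000000 − 17/200·(0.992300))/(1+17/200) = 618/625 ≈ 0.988800

1 1 9923/10000
2 2 618/625
s(1y) = (1/(9923/10000) − 1)/(1) = 77/9923 ≈ 0.7760%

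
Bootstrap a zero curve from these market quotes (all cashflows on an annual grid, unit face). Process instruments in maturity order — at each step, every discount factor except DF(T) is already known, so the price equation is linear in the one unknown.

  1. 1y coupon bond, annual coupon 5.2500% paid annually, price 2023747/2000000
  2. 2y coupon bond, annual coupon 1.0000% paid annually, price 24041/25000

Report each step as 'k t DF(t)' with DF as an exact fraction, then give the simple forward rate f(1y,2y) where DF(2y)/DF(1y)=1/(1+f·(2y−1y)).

step 1 [1y] bond c/1=21/400: DF=(2023747/2000000 − 21/400·(0))/(1+21/400) = 4807/5000 ≈ 0.961400
step 2 [2y] bond c/1=1/100: DF=(24041/25000 − 1/100·(0.961400))/(1+1/100) = 4713/5000 ≈ 0.942600

1 1 4807/5000
2 2 4713/5000
f(1y,2y) = ((4807/5000)/(4713/5000) − 1)/(1) = 94/4713 ≈ 1.9945%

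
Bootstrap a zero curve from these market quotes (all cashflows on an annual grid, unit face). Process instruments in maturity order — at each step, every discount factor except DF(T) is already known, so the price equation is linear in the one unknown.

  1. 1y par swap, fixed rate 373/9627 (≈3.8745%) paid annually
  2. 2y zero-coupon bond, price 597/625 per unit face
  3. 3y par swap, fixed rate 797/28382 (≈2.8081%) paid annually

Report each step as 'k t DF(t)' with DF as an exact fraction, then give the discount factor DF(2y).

1 1 9627/10000
2 2 597/625
3 3 9203/10000
DF(2y) = 597/625 ≈ 0.955200

step 1 [1y] swap r/1=373/9627: DF=(1 − 373/9627·(0))/(1+373/9627) = 9627/10000 ≈ 0.962700
step 2 [2y] zero: DF = P = 597/625 ≈ 0.955200
step 3 [3y] swap r/1=797/28382: DF=(1 − 797/28382·(0.962700+0.955200))/(1+797/28382) = 9203/10000 ≈ 0.920300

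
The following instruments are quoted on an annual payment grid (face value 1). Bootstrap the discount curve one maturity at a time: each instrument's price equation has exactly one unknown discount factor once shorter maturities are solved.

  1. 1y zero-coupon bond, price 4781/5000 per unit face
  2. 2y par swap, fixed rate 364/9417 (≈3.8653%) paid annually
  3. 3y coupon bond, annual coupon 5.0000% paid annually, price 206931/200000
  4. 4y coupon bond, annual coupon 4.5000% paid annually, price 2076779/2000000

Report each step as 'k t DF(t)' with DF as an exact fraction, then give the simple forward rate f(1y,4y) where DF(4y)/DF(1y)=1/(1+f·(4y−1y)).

step 1 [1y] zero: DF = P = 4781/5000 ≈ 0.956200
step 2 [2y] swap r/1=364/9417: DF=(1 − 364/9417·(0.956200))/(1+364/9417) = 1159/1250 ≈ 0.927200
step 3 [3y] bond c/1=1/20: DF=(206931/200000 − 1/20·(0.956200+0.927200))/(1+1/20) = 8957/10000 ≈ 0.895700
step 4 [4y] bond c/1=9/200: DF=(2076779/2000000 − 9/200·(0.956200+0.927200+0.895700))/(1+9/200) = 437/500 ≈ 0.874000

1 1 4781/5000
2 2 1159/1250
3 3 8957/10000
4 4 437/500
f(1y,4y) = ((4781/5000)/(437/500) − 1)/(3) = 137/4370 ≈ 3.1350%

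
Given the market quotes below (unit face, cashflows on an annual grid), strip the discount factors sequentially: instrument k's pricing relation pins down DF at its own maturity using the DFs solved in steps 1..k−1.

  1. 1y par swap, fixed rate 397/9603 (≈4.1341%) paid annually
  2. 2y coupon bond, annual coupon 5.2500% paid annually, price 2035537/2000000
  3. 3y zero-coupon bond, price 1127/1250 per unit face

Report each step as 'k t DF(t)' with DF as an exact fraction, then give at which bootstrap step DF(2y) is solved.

1 1 9603/10000
2 2 9191/10000
3 3 1127/1250
DF(2y) is solved at step 2

step 1 [1y] swap r/1=397/9603: DF=(1 − 397/9603·(0))/(1+397/9603) = 9603/10000 ≈ 0.960300
step 2 [2y] bond c/1=21/400: DF=(2035537/2000000 − 21/400·(0.960300))/(1+21/400) = 9191/10000 ≈ 0.919100
step 3 [3y] zero: DF = P = 1127/1250 ≈ 0.901600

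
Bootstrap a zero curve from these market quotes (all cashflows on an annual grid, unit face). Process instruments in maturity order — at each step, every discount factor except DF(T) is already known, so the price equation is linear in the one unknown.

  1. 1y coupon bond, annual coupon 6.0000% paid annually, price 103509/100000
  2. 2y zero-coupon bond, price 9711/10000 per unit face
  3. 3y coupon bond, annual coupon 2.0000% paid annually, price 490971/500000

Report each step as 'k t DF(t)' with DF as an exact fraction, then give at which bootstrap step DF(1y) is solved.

step 1 [1y] bond c/1=3/50: DF=(103509/100000 − 3/50·(0))/(1+3/50) = 1953/2000 ≈ 0.976500
step 2 [2y] zero: DF = P = 9711/10000 ≈ 0.971100
step 3 [3y] bond c/1=1/50: DF=(490971/500000 − 1/50·(0.976500+0.971100))/(1+1/50) = 1849/2000 ≈ 0.924500

1 1 1953/2000
2 2 9711/10000
3 3 1849/2000
DF(1y) is solved at step 1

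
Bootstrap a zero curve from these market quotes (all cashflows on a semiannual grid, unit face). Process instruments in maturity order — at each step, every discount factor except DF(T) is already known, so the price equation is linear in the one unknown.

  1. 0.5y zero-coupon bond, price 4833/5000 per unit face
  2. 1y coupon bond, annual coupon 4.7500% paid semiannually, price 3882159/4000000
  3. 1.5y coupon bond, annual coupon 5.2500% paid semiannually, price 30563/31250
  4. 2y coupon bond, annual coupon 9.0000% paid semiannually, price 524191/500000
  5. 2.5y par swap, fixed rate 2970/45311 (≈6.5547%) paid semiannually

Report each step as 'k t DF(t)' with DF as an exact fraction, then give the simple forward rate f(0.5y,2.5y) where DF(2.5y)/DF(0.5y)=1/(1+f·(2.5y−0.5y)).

step 1 [0.5y] zero: DF = P = 4833/5000 ≈ 0.966600
step 2 [1y] bond c/2=19/800: DF=(3882159/4000000 − 19/800·(0.966600))/(1+19/800) = 1157/1250 ≈ 0.925600
step 3 [1.5y] bond c/2=21/800: DF=(30563/31250 − 21/800·(0.966600+0.925600))/(1+21/800) = 4523/5000 ≈ 0.904600
step 4 [2y] bond c/2=9/200: DF=(524191/500000 − 9/200·(0.966600+0.925600+0.904600))/(1+9/200) = 2207/2500 ≈ 0.882800
step 5 [2.5y] swap r/2=1485/45311: DF=(1 − 1485/45311·(0.966600+0.925600+0.904600+0.882800))/(1+1485/45311) = 1703/2000 ≈ 0.851500

1 1/2 4833/5000
2 1 1157/1250
3 3/2 4523/5000
4 2 2207/2500
5 5/2 1703/2000
f(0.5y,2.5y) = ((4833/5000)/(1703/2000) − 1)/(2) = 1151/17030 ≈ 6.7587%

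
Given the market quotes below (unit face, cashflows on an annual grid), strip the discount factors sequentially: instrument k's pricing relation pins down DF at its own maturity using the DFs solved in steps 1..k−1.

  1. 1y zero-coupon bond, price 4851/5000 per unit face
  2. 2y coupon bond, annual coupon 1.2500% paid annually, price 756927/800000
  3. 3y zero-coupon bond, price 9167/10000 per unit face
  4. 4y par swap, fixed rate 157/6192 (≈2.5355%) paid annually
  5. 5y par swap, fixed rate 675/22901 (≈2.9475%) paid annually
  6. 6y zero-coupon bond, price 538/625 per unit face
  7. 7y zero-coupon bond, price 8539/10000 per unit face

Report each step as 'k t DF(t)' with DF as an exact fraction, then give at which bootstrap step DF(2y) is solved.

1 1 4851/5000
2 2 369/400
3 3 9167/10000
4 4 4529/5000
5 5 173/200
6 6 538/625
7 7 8539/10000
DF(2y) is solved at step 2

step 1 [1y] zero: DF = P = 4851/5000 ≈ 0.970200
step 2 [2y] bond c/1=1/80: DF=(756927/800000 − 1/80·(0.970200))/(1+1/80) = 369/400 ≈ 0.922500
step 3 [3y] zero: DF = P = 9167/10000 ≈ 0.916700
step 4 [4y] swap r/1=157/6192: DF=(1 − 157/6192·(0.970200+0.922500+0.916700))/(1+157/6192) = 4529/5000 ≈ 0.905800
step 5 [5y] swap r/1=675/22901: DF=(1 − 675/22901·(0.970200+0.922500+0.916700+0.905800))/(1+675/22901) = 173/200 ≈ 0.865000
step 6 [6y] zero: DF = P = 538/625 ≈ 0.860800
step 7 [7y] zero: DF = P = 8539/10000 ≈ 0.853900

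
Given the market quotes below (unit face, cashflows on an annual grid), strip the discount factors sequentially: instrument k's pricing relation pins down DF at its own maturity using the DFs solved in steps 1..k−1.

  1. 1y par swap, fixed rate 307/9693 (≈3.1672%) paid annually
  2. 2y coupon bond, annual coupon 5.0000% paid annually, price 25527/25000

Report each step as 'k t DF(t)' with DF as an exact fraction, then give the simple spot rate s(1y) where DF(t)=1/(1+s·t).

step 1 [1y] swap r/1=307/9693: DF=(1 − 307/9693·(0))/(1+307/9693) = 9693/10000 ≈ 0.969300
step 2 [2y] bond c/1=1/20: DF=(25527/25000 − 1/20·(0.969300))/(1+1/20) = 9263/10000 ≈ 0.926300

1 1 9693/10000
2 2 9263/10000
s(1y) = (1/(9693/10000) − 1)/(1) = 307/9693 ≈ 3.1672%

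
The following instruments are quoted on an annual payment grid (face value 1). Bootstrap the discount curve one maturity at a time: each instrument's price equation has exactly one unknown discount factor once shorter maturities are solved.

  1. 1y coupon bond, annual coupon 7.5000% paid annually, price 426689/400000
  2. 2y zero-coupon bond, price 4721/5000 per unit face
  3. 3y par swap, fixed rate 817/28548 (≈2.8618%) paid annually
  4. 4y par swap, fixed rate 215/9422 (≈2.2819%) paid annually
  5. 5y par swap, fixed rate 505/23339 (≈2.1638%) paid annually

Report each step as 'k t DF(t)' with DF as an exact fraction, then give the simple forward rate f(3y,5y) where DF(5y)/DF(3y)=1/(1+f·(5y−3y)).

step 1 [1y] bond c/1=3/40: DF=(426689/400000 − 3/40·(0))/(1+3/40) = 9923/10000 ≈ 0.992300
step 2 [2y] zero: DF = P = 4721/5000 ≈ 0.944200
step 3 [3y] swap r/1=817/28548: DF=(1 − 817/28548·(0.992300+0.944200))/(1+817/28548) = 9183/10000 ≈ 0.918300
step 4 [4y] swap r/1=215/9422: DF=(1 − 215/9422·(0.992300+0.944200+0.918300))/(1+215/9422) = 457/500 ≈ 0.914000
step 5 [5y] swap r/1=505/23339: DF=(1 − 505/23339·(0.992300+0.944200+0.918300+0.914000))/(1+505/23339) = 899/1000 ≈ 0.899000

1 1 9923/10000
2 2 4721/5000
3 3 9183/10000
4 4 457/500
5 5 899/1000
f(3y,5y) = ((9183/10000)/(899/1000) − 1)/(2) = 193/17980 ≈ 1.0734%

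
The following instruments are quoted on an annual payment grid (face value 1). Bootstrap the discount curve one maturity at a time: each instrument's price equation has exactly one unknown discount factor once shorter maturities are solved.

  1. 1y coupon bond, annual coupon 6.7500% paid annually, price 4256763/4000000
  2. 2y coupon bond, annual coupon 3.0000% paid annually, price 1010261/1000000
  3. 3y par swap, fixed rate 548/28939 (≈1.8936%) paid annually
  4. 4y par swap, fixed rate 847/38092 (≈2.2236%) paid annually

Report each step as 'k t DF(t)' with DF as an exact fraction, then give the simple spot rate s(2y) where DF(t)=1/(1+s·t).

1 1 9969/10000
2 2 4759/5000
3 3 2363/2500
4 4 9153/10000
s(2y) = (1/(4759/5000) − 1)/(2) = 241/9518 ≈ 2.5320%

step 1 [1y] bond c/1=27/400: DF=(4256763/4000000 − 27/400·(0))/(1+27/400) = 9969/10000 ≈ 0.996900
step 2 [2y] bond c/1=3/100: DF=(1010261/1000000 − 3/100·(0.996900))/(1+3/100) = 4759/5000 ≈ 0.951800
step 3 [3y] swap r/1=548/28939: DF=(1 − 548/28939·(0.996900+0.951800))/(1+548/28939) = 2363/2500 ≈ 0.945200
step 4 [4y] swap r/1=847/38092: DF=(1 − 847/38092·(0.996900+0.951800+0.945200))/(1+847/38092) = 9153/10000 ≈ 0.915300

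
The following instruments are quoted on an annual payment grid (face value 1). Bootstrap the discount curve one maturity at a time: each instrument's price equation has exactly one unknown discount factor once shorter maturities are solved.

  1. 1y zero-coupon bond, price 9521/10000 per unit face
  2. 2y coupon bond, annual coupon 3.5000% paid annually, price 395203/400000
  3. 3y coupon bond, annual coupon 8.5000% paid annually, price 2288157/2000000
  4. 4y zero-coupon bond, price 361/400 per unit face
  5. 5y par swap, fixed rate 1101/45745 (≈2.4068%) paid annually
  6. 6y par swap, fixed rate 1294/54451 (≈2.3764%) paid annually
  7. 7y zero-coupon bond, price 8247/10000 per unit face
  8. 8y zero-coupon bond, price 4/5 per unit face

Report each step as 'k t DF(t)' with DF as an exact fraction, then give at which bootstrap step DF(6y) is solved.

step 1 [1y] zero: DF = P = 9521/10000 ≈ 0.952100
step 2 [2y] bond c/1=7/200: DF=(395203/400000 − 7/200·(0.952100))/(1+7/200) = 1153/1250 ≈ 0.922400
step 3 [3y] bond c/1=17/200: DF=(2288157/2000000 − 17/200·(0.952100+0.922400))/(1+17/200) = 2269/2500 ≈ 0.907600
step 4 [4y] zero: DF = P = 361/400 ≈ 0.902500
step 5 [5y] swap r/1=1101/45745: DF=(1 − 1101/45745·(0.952100+0.922400+0.907600+0.902500))/(1+1101/45745) = 8899/10000 ≈ 0.889900
step 6 [6y] swap r/1=1294/54451: DF=(1 − 1294/54451·(0.952100+0.922400+0.907600+0.902500+0.889900))/(1+1294/54451) = 4353/5000 ≈ 0.870600
step 7 [7y] zero: DF = P = 8247/10000 ≈ 0.824700
step 8 [8y] zero: DF = P = 4/5 ≈ 0.800000

1 1 9521/10000
2 2 1153/1250
3 3 2269/2500
4 4 361/400
5 5 8899/10000
6 6 4353/5000
7 7 8247/10000
8 8 4/5
DF(6y) is solved at step 6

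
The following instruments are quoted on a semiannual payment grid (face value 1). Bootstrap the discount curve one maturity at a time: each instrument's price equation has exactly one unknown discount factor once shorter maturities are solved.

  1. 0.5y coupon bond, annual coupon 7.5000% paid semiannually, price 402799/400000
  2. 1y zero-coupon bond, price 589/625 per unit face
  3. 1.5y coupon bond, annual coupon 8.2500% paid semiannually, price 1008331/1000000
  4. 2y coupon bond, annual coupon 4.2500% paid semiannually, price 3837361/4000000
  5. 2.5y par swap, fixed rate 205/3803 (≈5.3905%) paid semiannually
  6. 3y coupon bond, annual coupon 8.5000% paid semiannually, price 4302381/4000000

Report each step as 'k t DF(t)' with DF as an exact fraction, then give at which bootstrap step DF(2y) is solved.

step 1 [0.5y] bond c/2=3/80: DF=(402799/400000 − 3/80·(0))/(1+3/80) = 4853/5000 ≈ 0.970600
step 2 [1y] zero: DF = P = 589/625 ≈ 0.942400
step 3 [1.5y] bond c/2=33/800: DF=(1008331/1000000 − 33/800·(0.970600+0.942400))/(1+33/800) = 4463/5000 ≈ 0.892600
step 4 [2y] bond c/2=17/800: DF=(3837361/4000000 − 17/800·(0.970600+0.942400+0.892600))/(1+17/800) = 881/1000 ≈ 0.881000
step 5 [2.5y] swap r/2=205/7606: DF=(1 − 205/7606·(0.970600+0.942400+0.892600+0.881000))/(1+205/7606) = 877/1000 ≈ 0.877000
step 6 [3y] bond c/2=17/400: DF=(4302381/4000000 − 17/400·(0.970600+0.942400+0.892600+0.881000+0.877000))/(1+17/400) = 8457/10000 ≈ 0.845700

1 1/2 4853/5000
2 1 589/625
3 3/2 4463/5000
4 2 881/1000
5 5/2 877/1000
6 3 8457/10000
DF(2y) is solved at step 4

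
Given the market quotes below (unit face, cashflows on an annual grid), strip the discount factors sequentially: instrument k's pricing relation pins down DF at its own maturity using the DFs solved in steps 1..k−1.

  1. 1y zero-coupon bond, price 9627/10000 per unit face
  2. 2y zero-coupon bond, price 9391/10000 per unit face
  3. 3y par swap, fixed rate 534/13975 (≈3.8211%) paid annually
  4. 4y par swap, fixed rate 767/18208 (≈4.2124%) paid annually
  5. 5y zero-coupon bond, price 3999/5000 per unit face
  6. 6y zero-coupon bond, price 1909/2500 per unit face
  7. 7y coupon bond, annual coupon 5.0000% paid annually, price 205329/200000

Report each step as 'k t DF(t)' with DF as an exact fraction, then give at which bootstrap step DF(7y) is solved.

1 1 9627/10000
2 2 9391/10000
3 3 2233/2500
4 4 4233/5000
5 5 3999/5000
6 6 1909/2500
7 7 7299/10000
DF(7y) is solved at step 7

step 1 [1y] zero: DF = P = 9627/10000 ≈ 0.962700
step 2 [2y] zero: DF = P = 9391/10000 ≈ 0.939100
step 3 [3y] swap r/1=534/13975: DF=(1 − 534/13975·(0.962700+0.939100))/(1+534/13975) = 2233/2500 ≈ 0.893200
step 4 [4y] swap r/1=767/18208: DF=(1 − 767/18208·(0.962700+0.939100+0.893200))/(1+767/18208) = 4233/5000 ≈ 0.846600
step 5 [5y] zero: DF = P = 3999/5000 ≈ 0.799800
step 6 [6y] zero: DF = P = 1909/2500 ≈ 0.763600
step 7 [7y] bond c/1=1/20: DF=(205329/200000 − 1/20·(0.962700+0.939100+0.893200+0.846600+0.799800+0.763600))/(1+1/20) = 7299/10000 ≈ 0.729900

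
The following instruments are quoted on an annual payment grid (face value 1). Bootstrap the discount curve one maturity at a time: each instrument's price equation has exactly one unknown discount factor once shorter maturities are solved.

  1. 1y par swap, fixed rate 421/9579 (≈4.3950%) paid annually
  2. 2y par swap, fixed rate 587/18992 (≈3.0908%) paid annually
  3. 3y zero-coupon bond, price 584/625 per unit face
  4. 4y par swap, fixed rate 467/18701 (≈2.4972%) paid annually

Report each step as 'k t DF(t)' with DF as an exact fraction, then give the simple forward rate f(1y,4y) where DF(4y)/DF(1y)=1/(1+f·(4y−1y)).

step 1 [1y] swap r/1=421/9579: DF=(1 − 421/9579·(0))/(1+421/9579) = 9579/10000 ≈ 0.957900
step 2 [2y] swap r/1=587/18992: DF=(1 − 587/18992·(0.957900))/(1+587/18992) = 9413/10000 ≈ 0.941300
step 3 [3y] zero: DF = P = 584/625 ≈ 0.934400
step 4 [4y] swap r/1=467/18701: DF=(1 − 467/18701·(0.957900+0.941300+0.934400))/(1+467/18701) = 4533/5000 ≈ 0.906600

1 1 9579/10000
2 2 9413/10000
3 3 584/625
4 4 4533/5000
f(1y,4y) = ((9579/10000)/(4533/5000) − 1)/(3) = 57/3022 ≈ 1.8862%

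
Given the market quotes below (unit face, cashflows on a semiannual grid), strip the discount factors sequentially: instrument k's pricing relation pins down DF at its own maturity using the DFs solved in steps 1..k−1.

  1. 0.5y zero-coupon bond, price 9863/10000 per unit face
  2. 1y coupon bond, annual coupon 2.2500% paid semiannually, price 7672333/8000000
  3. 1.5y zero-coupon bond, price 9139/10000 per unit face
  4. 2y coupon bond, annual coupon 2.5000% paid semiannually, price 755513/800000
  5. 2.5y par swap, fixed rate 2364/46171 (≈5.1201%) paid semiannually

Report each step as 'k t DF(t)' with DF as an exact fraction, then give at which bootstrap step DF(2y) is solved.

1 1/2 9863/10000
2 1 4687/5000
3 3/2 9139/10000
4 2 8977/10000
5 5/2 4409/5000
DF(2y) is solved at step 4

step 1 [0.5y] zero: DF = P = 9863/10000 ≈ 0.986300
step 2 [1y] bond c/2=9/800: DF=(7672333/8000000 − 9/800·(0.986300))/(1+9/800) = 4687/5000 ≈ 0.937400
step 3 [1.5y] zero: DF = P = 9139/10000 ≈ 0.913900
step 4 [2y] bond c/2=1/80: DF=(755513/800000 − 1/80·(0.986300+0.937400+0.913900))/(1+1/80) = 8977/10000 ≈ 0.897700
step 5 [2.5y] swap r/2=1182/46171: DF=(1 − 1182/46171·(0.986300+0.937400+0.913900+0.897700))/(1+1182/46171) = 4409/5000 ≈ 0.881800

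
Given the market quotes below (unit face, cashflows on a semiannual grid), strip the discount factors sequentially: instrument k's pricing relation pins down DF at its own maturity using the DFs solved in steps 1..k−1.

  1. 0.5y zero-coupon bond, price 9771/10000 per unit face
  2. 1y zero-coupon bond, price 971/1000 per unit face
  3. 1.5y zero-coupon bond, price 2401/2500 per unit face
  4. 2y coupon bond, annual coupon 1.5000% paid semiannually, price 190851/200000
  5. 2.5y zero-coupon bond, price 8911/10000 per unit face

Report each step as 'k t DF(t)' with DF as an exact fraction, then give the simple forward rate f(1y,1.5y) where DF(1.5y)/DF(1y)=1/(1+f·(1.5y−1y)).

1 1/2 9771/10000
2 1 971/1000
3 3/2 2401/2500
4 2 1851/2000
5 5/2 8911/10000
f(1y,1.5y) = ((971/1000)/(2401/2500) − 1)/(1/2) = 53/2401 ≈ 2.2074%

step 1 [0.5y] zero: DF = P = 9771/10000 ≈ 0.977100
step 2 [1y] zero: DF = P = 971/1000 ≈ 0.971000
step 3 [1.5y] zero: DF = P = 2401/2500 ≈ 0.960400
step 4 [2y] bond c/2=3/400: DF=(190851/200000 − 3/400·(0.977100+0.971000+0.960400))/(1+3/400) = 1851/2000 ≈ 0.925500
step 5 [2.5y] zero: DF = P = 8911/10000 ≈ 0.891100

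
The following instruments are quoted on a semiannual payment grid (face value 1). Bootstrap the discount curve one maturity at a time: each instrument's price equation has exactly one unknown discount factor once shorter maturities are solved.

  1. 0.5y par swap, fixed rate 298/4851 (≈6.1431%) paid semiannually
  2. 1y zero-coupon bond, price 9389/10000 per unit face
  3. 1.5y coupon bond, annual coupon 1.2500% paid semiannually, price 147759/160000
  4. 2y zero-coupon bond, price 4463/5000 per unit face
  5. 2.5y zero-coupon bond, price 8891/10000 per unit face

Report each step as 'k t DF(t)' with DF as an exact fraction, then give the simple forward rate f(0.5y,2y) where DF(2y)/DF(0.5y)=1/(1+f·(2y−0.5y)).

step 1 [0.5y] swap r/2=149/4851: DF=(1 − 149/4851·(0))/(1+149/4851) = 4851/5000 ≈ 0.970200
step 2 [1y] zero: DF = P = 9389/10000 ≈ 0.938900
step 3 [1.5y] bond c/2=1/160: DF=(147759/160000 − 1/160·(0.970200+0.938900))/(1+1/160) = 9059/10000 ≈ 0.905900
step 4 [2y] zero: DF = P = 4463/5000 ≈ 0.892600
step 5 [2.5y] zero: DF = P = 8891/10000 ≈ 0.889100

1 1/2 4851/5000
2 1 9389/10000
3 3/2 9059/10000
4 2 4463/5000
5 5/2 8891/10000
f(0.5y,2y) = ((4851/5000)/(4463/5000) − 1)/(3/2) = 776/13389 ≈ 5.7958%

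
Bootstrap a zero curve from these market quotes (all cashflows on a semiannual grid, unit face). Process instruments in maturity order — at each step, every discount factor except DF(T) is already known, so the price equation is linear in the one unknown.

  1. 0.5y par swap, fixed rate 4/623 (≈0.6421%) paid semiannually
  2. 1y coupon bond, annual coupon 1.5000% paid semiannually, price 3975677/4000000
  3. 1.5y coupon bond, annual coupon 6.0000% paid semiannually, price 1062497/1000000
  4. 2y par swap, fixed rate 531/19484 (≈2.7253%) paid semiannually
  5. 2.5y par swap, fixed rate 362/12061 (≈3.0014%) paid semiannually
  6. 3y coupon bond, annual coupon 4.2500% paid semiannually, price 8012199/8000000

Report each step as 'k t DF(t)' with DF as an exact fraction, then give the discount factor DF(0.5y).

step 1 [0.5y] swap r/2=2/623: DF=(1 − 2/623·(0))/(1+2/623) = 623/625 ≈ 0.996800
step 2 [1y] bond c/2=3/400: DF=(3975677/4000000 − 3/400·(0.996800))/(1+3/400) = 9791/10000 ≈ 0.979100
step 3 [1.5y] bond c/2=3/100: DF=(1062497/1000000 − 3/100·(0.996800+0.979100))/(1+3/100) = 487/500 ≈ 0.974000
step 4 [2y] swap r/2=531/38968: DF=(1 − 531/38968·(0.996800+0.979100+0.974000))/(1+531/38968) = 9469/10000 ≈ 0.946900
step 5 [2.5y] swap r/2=181/12061: DF=(1 − 181/12061·(0.996800+0.979100+0.974000+0.946900))/(1+181/12061) = 2319/2500 ≈ 0.927600
step 6 [3y] bond c/2=17/800: DF=(8012199/8000000 − 17/800·(0.996800+0.979100+0.974000+0.946900+0.927600))/(1+17/800) = 8803/10000 ≈ 0.880300

1 1/2 623/625
2 1 9791/10000
3 3/2 487/500
4 2 9469/10000
5 5/2 2319/2500
6 3 8803/10000
DF(0.5y) = 623/625 ≈ 0.996800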